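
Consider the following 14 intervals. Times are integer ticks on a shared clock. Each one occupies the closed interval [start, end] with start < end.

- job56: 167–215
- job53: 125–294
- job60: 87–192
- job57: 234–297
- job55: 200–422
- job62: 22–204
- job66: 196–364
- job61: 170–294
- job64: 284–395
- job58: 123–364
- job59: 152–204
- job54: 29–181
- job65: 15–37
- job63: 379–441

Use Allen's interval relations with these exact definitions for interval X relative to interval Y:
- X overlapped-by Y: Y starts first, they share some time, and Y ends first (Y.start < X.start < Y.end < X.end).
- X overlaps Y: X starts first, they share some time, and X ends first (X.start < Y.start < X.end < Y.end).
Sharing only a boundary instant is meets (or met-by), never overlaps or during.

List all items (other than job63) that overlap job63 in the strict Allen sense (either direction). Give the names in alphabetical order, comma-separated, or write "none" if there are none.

Target job63 = [379, 441].
job53 [125, 294] → before → no.
job54 [29, 181] → before → no.
job55 [200, 422] → overlaps → yes.
job56 [167, 215] → before → no.
job57 [234, 297] → before → no.
job58 [123, 364] → before → no.
job59 [152, 204] → before → no.
job60 [87, 192] → before → no.
job61 [170, 294] → before → no.
job62 [22, 204] → before → no.
job64 [284, 395] → overlaps → yes.
job65 [15, 37] → before → no.
job66 [196, 364] → before → no.
Result: job55, job64.

job55, job64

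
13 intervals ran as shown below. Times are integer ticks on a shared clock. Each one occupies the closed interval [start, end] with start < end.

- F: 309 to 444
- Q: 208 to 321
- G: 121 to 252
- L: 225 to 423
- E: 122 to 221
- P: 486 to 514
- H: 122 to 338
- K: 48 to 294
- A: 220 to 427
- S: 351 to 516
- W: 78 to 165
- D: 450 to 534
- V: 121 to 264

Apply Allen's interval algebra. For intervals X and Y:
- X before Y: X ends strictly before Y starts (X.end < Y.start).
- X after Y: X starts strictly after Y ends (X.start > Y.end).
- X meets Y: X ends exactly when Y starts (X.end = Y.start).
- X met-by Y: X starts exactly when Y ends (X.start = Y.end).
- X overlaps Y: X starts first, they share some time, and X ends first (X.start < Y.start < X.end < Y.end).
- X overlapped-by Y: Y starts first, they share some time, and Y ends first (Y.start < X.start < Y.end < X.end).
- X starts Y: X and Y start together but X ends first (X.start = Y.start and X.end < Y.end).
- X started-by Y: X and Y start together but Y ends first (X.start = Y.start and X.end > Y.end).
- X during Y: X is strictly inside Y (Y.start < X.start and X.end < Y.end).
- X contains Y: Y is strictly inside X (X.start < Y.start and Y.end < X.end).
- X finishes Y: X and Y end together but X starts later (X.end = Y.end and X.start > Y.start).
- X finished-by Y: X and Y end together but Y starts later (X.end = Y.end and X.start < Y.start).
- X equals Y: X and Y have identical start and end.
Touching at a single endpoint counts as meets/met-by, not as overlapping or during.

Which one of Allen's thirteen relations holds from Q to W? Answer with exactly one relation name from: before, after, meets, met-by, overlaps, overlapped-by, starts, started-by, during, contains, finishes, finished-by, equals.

Q = [208, 321]; W = [78, 165].
Compare endpoints: Q.start > W.start, Q.start > W.end, Q.end > W.start, Q.end > W.end.
That pattern is 'after'.

after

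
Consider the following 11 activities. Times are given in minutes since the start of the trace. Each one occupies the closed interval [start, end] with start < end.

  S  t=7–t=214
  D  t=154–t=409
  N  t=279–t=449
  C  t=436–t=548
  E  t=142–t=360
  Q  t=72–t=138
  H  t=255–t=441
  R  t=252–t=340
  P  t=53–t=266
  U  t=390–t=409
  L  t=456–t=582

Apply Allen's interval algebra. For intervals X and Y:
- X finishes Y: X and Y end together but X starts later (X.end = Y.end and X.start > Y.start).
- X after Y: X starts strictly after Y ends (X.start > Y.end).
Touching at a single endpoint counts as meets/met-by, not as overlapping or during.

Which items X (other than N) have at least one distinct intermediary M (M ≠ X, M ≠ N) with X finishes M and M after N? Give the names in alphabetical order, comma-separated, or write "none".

none

Target N = [t=279, t=449].
Intermediaries M with M after N: L.
Via L — items with X finishes L: none.
Union: none.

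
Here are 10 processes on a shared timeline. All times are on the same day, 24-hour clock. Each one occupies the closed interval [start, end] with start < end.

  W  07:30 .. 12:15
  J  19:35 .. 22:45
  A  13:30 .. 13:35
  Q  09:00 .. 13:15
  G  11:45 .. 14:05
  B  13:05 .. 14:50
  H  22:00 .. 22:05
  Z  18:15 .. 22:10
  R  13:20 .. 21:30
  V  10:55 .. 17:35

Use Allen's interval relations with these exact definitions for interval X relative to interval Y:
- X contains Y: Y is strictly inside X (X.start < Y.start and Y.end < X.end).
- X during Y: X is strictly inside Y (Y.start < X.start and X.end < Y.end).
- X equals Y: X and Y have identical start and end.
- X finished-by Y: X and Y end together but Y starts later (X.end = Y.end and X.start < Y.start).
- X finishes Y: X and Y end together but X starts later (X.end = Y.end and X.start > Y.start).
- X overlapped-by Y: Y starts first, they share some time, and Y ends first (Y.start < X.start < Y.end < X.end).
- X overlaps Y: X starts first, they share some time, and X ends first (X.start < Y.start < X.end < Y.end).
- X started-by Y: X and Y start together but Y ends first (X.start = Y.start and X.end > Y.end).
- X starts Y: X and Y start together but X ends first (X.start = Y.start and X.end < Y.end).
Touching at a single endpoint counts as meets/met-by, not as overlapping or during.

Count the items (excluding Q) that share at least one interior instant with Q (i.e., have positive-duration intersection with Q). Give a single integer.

Target Q = [09:00, 13:15].
A [13:30, 13:35] → after → no.
B [13:05, 14:50] → overlapped-by → counts.
G [11:45, 14:05] → overlapped-by → counts.
H [22:00, 22:05] → after → no.
J [19:35, 22:45] → after → no.
R [13:20, 21:30] → after → no.
V [10:55, 17:35] → overlapped-by → counts.
W [07:30, 12:15] → overlaps → counts.
Z [18:15, 22:10] → after → no.
Total: 4.

4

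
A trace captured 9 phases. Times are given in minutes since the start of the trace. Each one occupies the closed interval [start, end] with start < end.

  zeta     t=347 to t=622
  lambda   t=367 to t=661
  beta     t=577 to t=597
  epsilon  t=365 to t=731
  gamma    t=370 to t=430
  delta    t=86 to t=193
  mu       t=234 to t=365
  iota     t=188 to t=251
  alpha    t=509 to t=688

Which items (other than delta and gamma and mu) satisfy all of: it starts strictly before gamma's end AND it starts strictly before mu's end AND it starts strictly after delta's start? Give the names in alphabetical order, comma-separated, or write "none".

Conditions: its start is strictly before gamma's end (X.start < t=430) AND its start is strictly before mu's end (X.start < t=365) AND its start is strictly after delta's start (X.start > t=86).
alpha: start t=509 < t=430? ✗; start t=509 < t=365? ✗; start t=509 > t=86? ✓ → no.
beta: start t=577 < t=430? ✗; start t=577 < t=365? ✗; start t=577 > t=86? ✓ → no.
epsilon: start t=365 < t=430? ✓; start t=365 < t=365? ✗; start t=365 > t=86? ✓ → no.
iota: start t=188 < t=430? ✓; start t=188 < t=365? ✓; start t=188 > t=86? ✓ → yes.
lambda: start t=367 < t=430? ✓; start t=367 < t=365? ✗; start t=367 > t=86? ✓ → no.
zeta: start t=347 < t=430? ✓; start t=347 < t=365? ✓; start t=347 > t=86? ✓ → yes.
Result: iota, zeta.

iota, zeta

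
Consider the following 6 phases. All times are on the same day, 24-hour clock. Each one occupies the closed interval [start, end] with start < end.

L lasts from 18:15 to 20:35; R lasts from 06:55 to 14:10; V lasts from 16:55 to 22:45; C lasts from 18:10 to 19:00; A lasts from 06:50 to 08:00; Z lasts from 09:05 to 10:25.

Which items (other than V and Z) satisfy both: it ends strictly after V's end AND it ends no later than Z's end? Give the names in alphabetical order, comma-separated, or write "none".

none

Conditions: its end is strictly after V's end (X.end > 22:45) AND its end is no later than Z's end (X.end <= 10:25).
A: end 08:00 > 22:45? ✗; end 08:00 <= 10:25? ✓ → no.
C: end 19:00 > 22:45? ✗; end 19:00 <= 10:25? ✗ → no.
L: end 20:35 > 22:45? ✗; end 20:35 <= 10:25? ✗ → no.
R: end 14:10 > 22:45? ✗; end 14:10 <= 10:25? ✗ → no.
Result: none.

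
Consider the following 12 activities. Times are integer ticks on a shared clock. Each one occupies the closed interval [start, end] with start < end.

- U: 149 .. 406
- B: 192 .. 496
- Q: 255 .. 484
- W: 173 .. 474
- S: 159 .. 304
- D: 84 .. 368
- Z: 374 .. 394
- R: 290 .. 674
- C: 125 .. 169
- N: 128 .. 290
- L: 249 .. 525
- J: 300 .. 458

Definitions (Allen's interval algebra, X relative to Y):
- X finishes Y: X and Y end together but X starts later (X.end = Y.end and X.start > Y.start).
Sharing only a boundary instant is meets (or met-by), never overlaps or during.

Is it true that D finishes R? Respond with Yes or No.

No

D = [84, 368], R = [290, 674].
Actual relation of D to R: overlaps.
Asked whether 'finishes' holds → No.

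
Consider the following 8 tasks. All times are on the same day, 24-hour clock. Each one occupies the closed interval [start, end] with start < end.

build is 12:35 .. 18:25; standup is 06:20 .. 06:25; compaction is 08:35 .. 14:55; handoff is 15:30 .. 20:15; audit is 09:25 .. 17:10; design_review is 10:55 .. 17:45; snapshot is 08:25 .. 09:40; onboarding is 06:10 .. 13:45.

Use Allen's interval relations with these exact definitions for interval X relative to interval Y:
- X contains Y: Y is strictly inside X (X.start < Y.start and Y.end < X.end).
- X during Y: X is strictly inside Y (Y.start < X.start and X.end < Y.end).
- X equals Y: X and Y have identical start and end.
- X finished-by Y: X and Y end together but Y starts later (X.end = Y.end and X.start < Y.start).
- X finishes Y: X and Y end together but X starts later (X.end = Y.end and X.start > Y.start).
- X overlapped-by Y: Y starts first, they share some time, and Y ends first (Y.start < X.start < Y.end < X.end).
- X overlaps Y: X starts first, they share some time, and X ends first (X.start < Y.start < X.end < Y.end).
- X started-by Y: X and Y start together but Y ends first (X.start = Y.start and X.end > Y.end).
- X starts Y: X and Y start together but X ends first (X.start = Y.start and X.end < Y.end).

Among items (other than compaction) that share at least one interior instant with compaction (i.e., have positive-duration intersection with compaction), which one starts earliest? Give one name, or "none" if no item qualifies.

Target compaction = [08:35, 14:55].
audit [09:25, 17:10] → overlapped-by → candidate.
build [12:35, 18:25] → overlapped-by → candidate.
design_review [10:55, 17:45] → overlapped-by → candidate.
handoff [15:30, 20:15] → after → excluded.
onboarding [06:10, 13:45] → overlaps → candidate.
snapshot [08:25, 09:40] → overlaps → candidate.
standup [06:20, 06:25] → before → excluded.
Among candidates, earliest start is 06:10 → onboarding.

onboarding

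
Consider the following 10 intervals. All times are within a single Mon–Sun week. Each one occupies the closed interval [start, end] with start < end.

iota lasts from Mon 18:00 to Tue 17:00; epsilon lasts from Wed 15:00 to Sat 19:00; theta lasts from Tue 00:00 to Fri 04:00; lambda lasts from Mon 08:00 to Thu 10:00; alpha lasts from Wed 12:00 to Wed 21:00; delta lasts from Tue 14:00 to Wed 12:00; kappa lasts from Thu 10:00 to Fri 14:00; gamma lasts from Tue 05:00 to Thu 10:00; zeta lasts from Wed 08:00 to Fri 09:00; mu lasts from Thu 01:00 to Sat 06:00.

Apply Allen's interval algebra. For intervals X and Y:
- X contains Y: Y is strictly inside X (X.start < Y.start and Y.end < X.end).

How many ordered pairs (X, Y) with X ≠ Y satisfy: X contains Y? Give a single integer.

12

Checking all 90 ordered pairs for relation 'contains'; matching pairs in alphabetical order:
(epsilon, kappa): epsilon contains kappa ✓
(epsilon, mu): epsilon contains mu ✓
(gamma, alpha): gamma contains alpha ✓
(gamma, delta): gamma contains delta ✓
(lambda, alpha): lambda contains alpha ✓
(lambda, delta): lambda contains delta ✓
(lambda, iota): lambda contains iota ✓
(mu, kappa): mu contains kappa ✓
(theta, alpha): theta contains alpha ✓
(theta, delta): theta contains delta ✓
(theta, gamma): theta contains gamma ✓
(zeta, alpha): zeta contains alpha ✓
Count: 12.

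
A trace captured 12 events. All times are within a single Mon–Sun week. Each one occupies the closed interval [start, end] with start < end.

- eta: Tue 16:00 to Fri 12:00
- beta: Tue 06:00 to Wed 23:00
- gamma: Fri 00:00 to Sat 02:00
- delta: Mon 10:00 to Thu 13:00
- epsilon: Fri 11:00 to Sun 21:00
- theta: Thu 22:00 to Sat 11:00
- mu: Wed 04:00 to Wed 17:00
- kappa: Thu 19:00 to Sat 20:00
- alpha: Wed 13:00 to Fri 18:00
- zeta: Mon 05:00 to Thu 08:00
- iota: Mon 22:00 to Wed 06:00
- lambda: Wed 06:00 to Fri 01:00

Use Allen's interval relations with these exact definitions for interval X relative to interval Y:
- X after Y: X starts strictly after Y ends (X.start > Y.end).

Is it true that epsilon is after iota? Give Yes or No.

Yes

epsilon = [Fri 11:00, Sun 21:00], iota = [Mon 22:00, Wed 06:00].
Actual relation of epsilon to iota: after.
Asked whether 'after' holds → Yes.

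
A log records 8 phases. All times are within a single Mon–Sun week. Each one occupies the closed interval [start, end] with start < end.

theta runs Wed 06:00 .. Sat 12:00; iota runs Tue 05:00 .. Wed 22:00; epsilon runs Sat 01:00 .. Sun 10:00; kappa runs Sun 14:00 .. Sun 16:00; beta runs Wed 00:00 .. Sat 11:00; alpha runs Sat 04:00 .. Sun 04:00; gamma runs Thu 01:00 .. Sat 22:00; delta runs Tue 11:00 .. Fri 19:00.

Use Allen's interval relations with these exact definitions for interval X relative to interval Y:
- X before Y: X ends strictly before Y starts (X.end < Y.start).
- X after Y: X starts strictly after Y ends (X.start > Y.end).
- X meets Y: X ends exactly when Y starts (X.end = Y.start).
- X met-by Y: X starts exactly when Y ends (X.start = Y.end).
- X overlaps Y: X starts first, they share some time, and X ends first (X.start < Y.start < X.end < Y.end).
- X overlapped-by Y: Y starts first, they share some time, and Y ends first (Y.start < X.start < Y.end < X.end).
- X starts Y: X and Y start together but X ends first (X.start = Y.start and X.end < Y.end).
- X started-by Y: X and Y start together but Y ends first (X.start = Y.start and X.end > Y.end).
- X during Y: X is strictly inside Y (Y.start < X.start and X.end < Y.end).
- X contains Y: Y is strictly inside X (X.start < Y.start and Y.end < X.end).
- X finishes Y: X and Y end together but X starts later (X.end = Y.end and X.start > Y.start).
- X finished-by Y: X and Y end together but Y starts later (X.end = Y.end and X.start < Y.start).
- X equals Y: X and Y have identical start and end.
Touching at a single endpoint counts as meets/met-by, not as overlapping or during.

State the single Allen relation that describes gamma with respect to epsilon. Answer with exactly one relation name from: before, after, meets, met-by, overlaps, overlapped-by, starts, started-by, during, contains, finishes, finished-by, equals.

overlaps

gamma = [Thu 01:00, Sat 22:00]; epsilon = [Sat 01:00, Sun 10:00].
Compare endpoints: gamma.start < epsilon.start, gamma.start < epsilon.end, gamma.end > epsilon.start, gamma.end < epsilon.end.
That pattern is 'overlaps'.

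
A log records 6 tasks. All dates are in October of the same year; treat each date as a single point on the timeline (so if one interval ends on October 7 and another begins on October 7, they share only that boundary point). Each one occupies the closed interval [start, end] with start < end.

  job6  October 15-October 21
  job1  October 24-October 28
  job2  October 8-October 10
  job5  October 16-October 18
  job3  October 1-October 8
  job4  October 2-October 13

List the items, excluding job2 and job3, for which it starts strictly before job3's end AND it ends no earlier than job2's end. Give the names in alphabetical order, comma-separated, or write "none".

Conditions: its start is strictly before job3's end (X.start < October 8) AND its end is no earlier than job2's end (X.end >= October 10).
job1: start October 24 < October 8? ✗; end October 28 >= October 10? ✓ → no.
job4: start October 2 < October 8? ✓; end October 13 >= October 10? ✓ → yes.
job5: start October 16 < October 8? ✗; end October 18 >= October 10? ✓ → no.
job6: start October 15 < October 8? ✗; end October 21 >= October 10? ✓ → no.
Result: job4.

job4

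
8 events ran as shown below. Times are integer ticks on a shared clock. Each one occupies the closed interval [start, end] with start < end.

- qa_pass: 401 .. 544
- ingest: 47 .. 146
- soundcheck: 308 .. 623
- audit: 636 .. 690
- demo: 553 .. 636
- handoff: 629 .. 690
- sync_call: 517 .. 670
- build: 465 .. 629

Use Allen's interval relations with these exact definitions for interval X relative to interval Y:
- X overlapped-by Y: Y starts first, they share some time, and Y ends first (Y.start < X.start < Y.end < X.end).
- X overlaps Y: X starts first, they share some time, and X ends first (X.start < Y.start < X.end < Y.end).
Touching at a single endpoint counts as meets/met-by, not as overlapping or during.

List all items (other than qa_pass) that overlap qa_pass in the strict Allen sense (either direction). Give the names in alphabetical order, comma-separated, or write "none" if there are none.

Target qa_pass = [401, 544].
audit [636, 690] → after → no.
build [465, 629] → overlapped-by → yes.
demo [553, 636] → after → no.
handoff [629, 690] → after → no.
ingest [47, 146] → before → no.
soundcheck [308, 623] → contains → no.
sync_call [517, 670] → overlapped-by → yes.
Result: build, sync_call.

build, sync_call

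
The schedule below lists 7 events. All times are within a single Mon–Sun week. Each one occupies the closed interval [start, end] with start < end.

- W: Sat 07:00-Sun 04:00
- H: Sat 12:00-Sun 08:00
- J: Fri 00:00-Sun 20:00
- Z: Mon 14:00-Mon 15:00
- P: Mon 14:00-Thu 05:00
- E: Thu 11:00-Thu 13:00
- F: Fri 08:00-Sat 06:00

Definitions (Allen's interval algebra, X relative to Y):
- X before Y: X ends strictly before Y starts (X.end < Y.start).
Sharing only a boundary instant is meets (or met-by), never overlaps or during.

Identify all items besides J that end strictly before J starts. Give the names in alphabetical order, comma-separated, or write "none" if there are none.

E, P, Z

Target J = [Fri 00:00, Sun 20:00].
E [Thu 11:00, Thu 13:00] → before → yes.
F [Fri 08:00, Sat 06:00] → during → no.
H [Sat 12:00, Sun 08:00] → during → no.
P [Mon 14:00, Thu 05:00] → before → yes.
W [Sat 07:00, Sun 04:00] → during → no.
Z [Mon 14:00, Mon 15:00] → before → yes.
Result: E, P, Z.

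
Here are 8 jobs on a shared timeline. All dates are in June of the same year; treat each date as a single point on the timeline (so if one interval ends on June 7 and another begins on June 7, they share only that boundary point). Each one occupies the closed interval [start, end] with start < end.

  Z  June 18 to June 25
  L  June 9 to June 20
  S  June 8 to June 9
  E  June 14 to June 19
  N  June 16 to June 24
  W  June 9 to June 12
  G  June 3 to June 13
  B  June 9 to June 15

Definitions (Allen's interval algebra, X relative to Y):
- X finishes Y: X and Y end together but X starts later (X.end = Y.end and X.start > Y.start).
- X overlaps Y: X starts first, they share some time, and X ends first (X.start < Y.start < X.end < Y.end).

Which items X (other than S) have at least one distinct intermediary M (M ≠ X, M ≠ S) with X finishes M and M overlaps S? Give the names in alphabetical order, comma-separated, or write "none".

Target S = [June 8, June 9].
Intermediaries M with M overlaps S: none.
Union: none.

none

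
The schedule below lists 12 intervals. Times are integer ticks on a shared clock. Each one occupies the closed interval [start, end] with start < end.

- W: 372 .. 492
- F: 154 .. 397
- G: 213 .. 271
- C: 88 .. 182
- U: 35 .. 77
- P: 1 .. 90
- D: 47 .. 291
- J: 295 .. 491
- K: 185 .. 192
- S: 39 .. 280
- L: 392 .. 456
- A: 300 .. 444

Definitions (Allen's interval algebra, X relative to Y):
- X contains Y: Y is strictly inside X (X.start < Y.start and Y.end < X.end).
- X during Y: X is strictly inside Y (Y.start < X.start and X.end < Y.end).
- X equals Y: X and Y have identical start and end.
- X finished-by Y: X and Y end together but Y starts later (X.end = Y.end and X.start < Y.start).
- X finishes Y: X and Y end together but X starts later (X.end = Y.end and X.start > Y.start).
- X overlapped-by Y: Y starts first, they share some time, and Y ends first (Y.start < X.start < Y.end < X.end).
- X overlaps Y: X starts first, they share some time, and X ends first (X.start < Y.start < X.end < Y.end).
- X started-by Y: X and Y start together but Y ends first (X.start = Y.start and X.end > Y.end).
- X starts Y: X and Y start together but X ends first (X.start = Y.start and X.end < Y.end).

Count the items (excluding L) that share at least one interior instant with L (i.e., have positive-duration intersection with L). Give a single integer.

4

Target L = [392, 456].
A [300, 444] → overlaps → counts.
C [88, 182] → before → no.
D [47, 291] → before → no.
F [154, 397] → overlaps → counts.
G [213, 271] → before → no.
J [295, 491] → contains → counts.
K [185, 192] → before → no.
P [1, 90] → before → no.
S [39, 280] → before → no.
U [35, 77] → before → no.
W [372, 492] → contains → counts.
Total: 4.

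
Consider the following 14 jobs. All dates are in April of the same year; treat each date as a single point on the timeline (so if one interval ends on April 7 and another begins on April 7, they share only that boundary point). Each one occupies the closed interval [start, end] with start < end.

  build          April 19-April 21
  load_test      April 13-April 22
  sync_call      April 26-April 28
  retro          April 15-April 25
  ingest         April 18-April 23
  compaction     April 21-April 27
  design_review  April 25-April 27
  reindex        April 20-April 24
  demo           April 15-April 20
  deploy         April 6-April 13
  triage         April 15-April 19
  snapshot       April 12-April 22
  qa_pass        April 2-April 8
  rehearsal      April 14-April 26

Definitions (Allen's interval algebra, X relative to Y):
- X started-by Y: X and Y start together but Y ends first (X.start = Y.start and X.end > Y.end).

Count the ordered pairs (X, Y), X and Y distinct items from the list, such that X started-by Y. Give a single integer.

Checking all 182 ordered pairs for relation 'started-by'; matching pairs in alphabetical order:
(demo, triage): demo started-by triage ✓
(retro, demo): retro started-by demo ✓
(retro, triage): retro started-by triage ✓
Count: 3.

3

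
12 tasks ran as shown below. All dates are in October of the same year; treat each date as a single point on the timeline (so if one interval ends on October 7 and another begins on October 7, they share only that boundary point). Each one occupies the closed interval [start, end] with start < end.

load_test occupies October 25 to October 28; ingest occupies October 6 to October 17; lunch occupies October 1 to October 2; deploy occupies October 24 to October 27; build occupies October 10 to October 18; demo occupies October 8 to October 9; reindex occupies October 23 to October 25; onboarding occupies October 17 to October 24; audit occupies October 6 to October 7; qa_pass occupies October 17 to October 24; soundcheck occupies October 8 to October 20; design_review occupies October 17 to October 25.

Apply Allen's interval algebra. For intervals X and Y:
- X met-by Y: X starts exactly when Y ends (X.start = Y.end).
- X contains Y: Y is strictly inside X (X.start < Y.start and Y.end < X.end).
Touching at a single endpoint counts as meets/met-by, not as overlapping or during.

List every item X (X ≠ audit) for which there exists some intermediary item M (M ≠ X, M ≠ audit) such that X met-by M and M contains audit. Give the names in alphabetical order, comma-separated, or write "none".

Target audit = [October 6, October 7].
Intermediaries M with M contains audit: none.
Union: none.

none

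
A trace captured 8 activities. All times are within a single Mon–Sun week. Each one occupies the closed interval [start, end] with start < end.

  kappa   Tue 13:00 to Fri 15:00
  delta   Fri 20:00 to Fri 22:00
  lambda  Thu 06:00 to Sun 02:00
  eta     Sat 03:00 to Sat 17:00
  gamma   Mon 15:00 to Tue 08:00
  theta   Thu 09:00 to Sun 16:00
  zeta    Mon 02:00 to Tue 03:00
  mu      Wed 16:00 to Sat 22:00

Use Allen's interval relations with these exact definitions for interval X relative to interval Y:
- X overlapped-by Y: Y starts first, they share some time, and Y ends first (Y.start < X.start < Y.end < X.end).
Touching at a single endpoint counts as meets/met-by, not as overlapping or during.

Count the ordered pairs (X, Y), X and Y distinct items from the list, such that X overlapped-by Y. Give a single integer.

Checking all 56 ordered pairs for relation 'overlapped-by'; matching pairs in alphabetical order:
(gamma, zeta): gamma overlapped-by zeta ✓
(lambda, kappa): lambda overlapped-by kappa ✓
(lambda, mu): lambda overlapped-by mu ✓
(mu, kappa): mu overlapped-by kappa ✓
(theta, kappa): theta overlapped-by kappa ✓
(theta, lambda): theta overlapped-by lambda ✓
(theta, mu): theta overlapped-by mu ✓
Count: 7.

7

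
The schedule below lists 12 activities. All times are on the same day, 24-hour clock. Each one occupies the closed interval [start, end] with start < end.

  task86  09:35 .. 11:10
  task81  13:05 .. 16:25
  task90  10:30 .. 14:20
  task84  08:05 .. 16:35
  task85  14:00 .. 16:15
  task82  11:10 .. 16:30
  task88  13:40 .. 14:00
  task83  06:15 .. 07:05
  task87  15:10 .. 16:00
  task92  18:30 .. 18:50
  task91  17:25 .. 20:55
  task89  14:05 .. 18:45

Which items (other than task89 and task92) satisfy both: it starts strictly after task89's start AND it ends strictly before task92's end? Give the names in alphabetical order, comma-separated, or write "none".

Conditions: its start is strictly after task89's start (X.start > 14:05) AND its end is strictly before task92's end (X.end < 18:50).
task81: start 13:05 > 14:05? ✗; end 16:25 < 18:50? ✓ → no.
task82: start 11:10 > 14:05? ✗; end 16:30 < 18:50? ✓ → no.
task83: start 06:15 > 14:05? ✗; end 07:05 < 18:50? ✓ → no.
task84: start 08:05 > 14:05? ✗; end 16:35 < 18:50? ✓ → no.
task85: start 14:00 > 14:05? ✗; end 16:15 < 18:50? ✓ → no.
task86: start 09:35 > 14:05? ✗; end 11:10 < 18:50? ✓ → no.
task87: start 15:10 > 14:05? ✓; end 16:00 < 18:50? ✓ → yes.
task88: start 13:40 > 14:05? ✗; end 14:00 < 18:50? ✓ → no.
task90: start 10:30 > 14:05? ✗; end 14:20 < 18:50? ✓ → no.
task91: start 17:25 > 14:05? ✓; end 20:55 < 18:50? ✗ → no.
Result: task87.

task87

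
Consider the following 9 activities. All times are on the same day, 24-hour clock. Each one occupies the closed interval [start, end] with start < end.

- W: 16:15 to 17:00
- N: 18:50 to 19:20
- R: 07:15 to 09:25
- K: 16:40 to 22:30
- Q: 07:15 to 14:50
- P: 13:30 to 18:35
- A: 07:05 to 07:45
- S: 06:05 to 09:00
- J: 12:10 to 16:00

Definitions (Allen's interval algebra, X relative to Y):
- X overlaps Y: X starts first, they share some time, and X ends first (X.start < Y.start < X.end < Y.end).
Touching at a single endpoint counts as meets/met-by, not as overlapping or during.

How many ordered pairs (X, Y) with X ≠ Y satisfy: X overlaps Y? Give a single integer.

9

Checking all 72 ordered pairs for relation 'overlaps'; matching pairs in alphabetical order:
(A, Q): A overlaps Q ✓
(A, R): A overlaps R ✓
(J, P): J overlaps P ✓
(P, K): P overlaps K ✓
(Q, J): Q overlaps J ✓
(Q, P): Q overlaps P ✓
(S, Q): S overlaps Q ✓
(S, R): S overlaps R ✓
(W, K): W overlaps K ✓
Count: 9.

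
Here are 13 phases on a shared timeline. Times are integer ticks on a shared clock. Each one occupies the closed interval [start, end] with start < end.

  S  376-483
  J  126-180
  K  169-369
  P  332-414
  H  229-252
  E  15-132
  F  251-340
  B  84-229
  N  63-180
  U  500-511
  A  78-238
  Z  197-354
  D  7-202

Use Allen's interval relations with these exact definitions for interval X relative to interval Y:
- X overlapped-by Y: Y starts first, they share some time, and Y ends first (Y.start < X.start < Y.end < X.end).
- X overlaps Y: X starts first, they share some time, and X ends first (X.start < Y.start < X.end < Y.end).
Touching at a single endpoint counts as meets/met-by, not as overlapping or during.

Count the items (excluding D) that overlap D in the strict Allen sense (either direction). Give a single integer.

Target D = [7, 202].
A [78, 238] → overlapped-by → counts.
B [84, 229] → overlapped-by → counts.
E [15, 132] → during → no.
F [251, 340] → after → no.
H [229, 252] → after → no.
J [126, 180] → during → no.
K [169, 369] → overlapped-by → counts.
N [63, 180] → during → no.
P [332, 414] → after → no.
S [376, 483] → after → no.
U [500, 511] → after → no.
Z [197, 354] → overlapped-by → counts.
Total: 4.

4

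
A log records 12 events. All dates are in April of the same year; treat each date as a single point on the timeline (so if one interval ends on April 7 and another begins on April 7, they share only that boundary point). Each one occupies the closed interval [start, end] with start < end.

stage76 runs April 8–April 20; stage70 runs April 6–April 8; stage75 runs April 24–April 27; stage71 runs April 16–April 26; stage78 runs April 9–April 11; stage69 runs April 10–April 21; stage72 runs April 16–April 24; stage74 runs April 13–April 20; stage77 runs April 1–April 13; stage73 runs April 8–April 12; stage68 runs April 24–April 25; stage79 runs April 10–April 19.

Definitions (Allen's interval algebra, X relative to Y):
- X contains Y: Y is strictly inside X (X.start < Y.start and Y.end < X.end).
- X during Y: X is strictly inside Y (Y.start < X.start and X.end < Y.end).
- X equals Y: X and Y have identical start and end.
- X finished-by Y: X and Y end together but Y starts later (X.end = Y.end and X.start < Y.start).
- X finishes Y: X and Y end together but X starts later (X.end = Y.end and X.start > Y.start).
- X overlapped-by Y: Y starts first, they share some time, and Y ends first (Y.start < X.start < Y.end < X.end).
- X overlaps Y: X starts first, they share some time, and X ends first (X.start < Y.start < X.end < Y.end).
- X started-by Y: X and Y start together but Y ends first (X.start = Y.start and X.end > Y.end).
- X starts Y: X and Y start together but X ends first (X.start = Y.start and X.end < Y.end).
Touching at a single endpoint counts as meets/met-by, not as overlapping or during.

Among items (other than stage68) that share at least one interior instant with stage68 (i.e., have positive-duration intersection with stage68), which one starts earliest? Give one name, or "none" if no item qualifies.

stage71

Target stage68 = [April 24, April 25].
stage69 [April 10, April 21] → before → excluded.
stage70 [April 6, April 8] → before → excluded.
stage71 [April 16, April 26] → contains → candidate.
stage72 [April 16, April 24] → meets → excluded.
stage73 [April 8, April 12] → before → excluded.
stage74 [April 13, April 20] → before → excluded.
stage75 [April 24, April 27] → started-by → candidate.
stage76 [April 8, April 20] → before → excluded.
stage77 [April 1, April 13] → before → excluded.
stage78 [April 9, April 11] → before → excluded.
stage79 [April 10, April 19] → before → excluded.
Among candidates, earliest start is April 16 → stage71.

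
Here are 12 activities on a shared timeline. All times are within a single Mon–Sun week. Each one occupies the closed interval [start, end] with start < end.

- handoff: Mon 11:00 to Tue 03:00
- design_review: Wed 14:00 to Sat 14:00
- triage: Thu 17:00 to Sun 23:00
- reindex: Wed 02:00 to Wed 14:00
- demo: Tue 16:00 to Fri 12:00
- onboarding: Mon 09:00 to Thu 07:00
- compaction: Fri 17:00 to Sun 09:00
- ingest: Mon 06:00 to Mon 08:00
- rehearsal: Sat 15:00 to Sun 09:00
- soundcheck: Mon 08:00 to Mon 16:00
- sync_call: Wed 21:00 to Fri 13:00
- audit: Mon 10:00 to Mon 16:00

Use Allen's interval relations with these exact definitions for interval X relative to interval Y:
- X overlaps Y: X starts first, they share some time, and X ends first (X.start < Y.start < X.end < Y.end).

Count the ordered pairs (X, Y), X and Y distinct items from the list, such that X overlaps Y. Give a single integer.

Checking all 132 ordered pairs for relation 'overlaps'; matching pairs in alphabetical order:
(audit, handoff): audit overlaps handoff ✓
(demo, design_review): demo overlaps design_review ✓
(demo, sync_call): demo overlaps sync_call ✓
(demo, triage): demo overlaps triage ✓
(design_review, compaction): design_review overlaps compaction ✓
(design_review, triage): design_review overlaps triage ✓
(onboarding, demo): onboarding overlaps demo ✓
(onboarding, design_review): onboarding overlaps design_review ✓
(onboarding, sync_call): onboarding overlaps sync_call ✓
(soundcheck, handoff): soundcheck overlaps handoff ✓
(soundcheck, onboarding): soundcheck overlaps onboarding ✓
(sync_call, triage): sync_call overlaps triage ✓
Count: 12.

12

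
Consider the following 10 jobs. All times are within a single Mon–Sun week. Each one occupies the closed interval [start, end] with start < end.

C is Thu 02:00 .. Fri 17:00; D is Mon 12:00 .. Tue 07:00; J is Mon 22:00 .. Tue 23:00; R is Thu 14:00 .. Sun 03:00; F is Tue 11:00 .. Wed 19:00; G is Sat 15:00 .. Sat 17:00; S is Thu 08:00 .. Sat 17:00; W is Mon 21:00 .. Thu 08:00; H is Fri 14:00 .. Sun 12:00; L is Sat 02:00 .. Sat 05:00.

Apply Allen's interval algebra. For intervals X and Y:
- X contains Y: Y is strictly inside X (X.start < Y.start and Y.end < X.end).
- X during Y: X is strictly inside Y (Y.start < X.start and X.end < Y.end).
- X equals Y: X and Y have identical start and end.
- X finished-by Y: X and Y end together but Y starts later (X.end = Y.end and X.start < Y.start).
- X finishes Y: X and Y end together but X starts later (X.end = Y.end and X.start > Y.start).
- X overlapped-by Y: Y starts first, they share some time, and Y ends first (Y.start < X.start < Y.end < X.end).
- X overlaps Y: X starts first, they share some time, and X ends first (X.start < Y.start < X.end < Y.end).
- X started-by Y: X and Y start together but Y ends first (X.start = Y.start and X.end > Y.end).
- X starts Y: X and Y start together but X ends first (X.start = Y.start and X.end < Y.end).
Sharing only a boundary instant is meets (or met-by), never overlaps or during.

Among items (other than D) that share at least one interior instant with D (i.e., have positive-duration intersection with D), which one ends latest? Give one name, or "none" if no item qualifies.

W

Target D = [Mon 12:00, Tue 07:00].
C [Thu 02:00, Fri 17:00] → after → excluded.
F [Tue 11:00, Wed 19:00] → after → excluded.
G [Sat 15:00, Sat 17:00] → after → excluded.
H [Fri 14:00, Sun 12:00] → after → excluded.
J [Mon 22:00, Tue 23:00] → overlapped-by → candidate.
L [Sat 02:00, Sat 05:00] → after → excluded.
R [Thu 14:00, Sun 03:00] → after → excluded.
S [Thu 08:00, Sat 17:00] → after → excluded.
W [Mon 21:00, Thu 08:00] → overlapped-by → candidate.
Among candidates, latest end is Thu 08:00 → W.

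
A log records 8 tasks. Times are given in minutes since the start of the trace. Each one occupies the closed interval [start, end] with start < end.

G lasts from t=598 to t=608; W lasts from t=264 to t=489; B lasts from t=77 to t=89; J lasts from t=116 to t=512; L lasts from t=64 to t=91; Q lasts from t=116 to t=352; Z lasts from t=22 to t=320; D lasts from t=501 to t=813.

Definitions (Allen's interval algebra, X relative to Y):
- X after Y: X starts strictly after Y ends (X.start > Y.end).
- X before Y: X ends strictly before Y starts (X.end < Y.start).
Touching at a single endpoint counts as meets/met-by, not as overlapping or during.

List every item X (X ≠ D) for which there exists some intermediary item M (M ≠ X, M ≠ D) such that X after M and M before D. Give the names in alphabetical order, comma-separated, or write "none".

G, J, Q, W

Target D = [t=501, t=813].
Intermediaries M with M before D: B, L, Q, W, Z.
Via B — items with X after B: G, J, Q, W.
Via L — items with X after L: G, J, Q, W.
Via Q — items with X after Q: G.
Via W — items with X after W: G.
Via Z — items with X after Z: G.
Union: G, J, Q, W.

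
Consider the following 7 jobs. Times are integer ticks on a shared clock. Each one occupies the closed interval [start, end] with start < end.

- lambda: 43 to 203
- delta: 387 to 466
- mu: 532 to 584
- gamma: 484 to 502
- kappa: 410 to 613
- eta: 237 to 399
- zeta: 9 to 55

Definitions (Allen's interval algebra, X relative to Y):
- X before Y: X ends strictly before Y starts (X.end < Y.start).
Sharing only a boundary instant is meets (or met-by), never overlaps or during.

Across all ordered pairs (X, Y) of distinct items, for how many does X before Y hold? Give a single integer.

Checking all 42 ordered pairs for relation 'before'; matching pairs in alphabetical order:
(delta, gamma): delta before gamma ✓
(delta, mu): delta before mu ✓
(eta, gamma): eta before gamma ✓
(eta, kappa): eta before kappa ✓
(eta, mu): eta before mu ✓
(gamma, mu): gamma before mu ✓
(lambda, delta): lambda before delta ✓
(lambda, eta): lambda before eta ✓
(lambda, gamma): lambda before gamma ✓
(lambda, kappa): lambda before kappa ✓
(lambda, mu): lambda before mu ✓
(zeta, delta): zeta before delta ✓
(zeta, eta): zeta before eta ✓
(zeta, gamma): zeta before gamma ✓
(zeta, kappa): zeta before kappa ✓
(zeta, mu): zeta before mu ✓
Count: 16.

16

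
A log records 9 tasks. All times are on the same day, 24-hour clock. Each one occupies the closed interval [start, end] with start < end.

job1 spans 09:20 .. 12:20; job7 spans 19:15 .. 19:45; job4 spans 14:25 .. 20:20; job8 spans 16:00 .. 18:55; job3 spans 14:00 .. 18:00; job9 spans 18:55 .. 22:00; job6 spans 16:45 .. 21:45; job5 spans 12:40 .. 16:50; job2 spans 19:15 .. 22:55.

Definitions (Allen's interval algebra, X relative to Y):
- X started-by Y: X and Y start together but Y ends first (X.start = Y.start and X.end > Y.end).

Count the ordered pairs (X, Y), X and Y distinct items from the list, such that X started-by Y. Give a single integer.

Checking all 72 ordered pairs for relation 'started-by'; matching pairs in alphabetical order:
(job2, job7): job2 started-by job7 ✓
Count: 1.

1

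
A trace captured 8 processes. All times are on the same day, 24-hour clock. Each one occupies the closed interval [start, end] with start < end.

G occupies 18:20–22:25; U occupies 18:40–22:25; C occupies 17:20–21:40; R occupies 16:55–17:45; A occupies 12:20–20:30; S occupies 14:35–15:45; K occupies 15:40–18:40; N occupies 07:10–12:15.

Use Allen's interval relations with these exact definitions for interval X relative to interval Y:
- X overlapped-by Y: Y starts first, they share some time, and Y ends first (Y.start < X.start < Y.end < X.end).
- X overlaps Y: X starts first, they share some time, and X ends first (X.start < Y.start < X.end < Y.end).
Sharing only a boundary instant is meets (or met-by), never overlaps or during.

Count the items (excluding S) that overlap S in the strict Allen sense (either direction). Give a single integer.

1

Target S = [14:35, 15:45].
A [12:20, 20:30] → contains → no.
C [17:20, 21:40] → after → no.
G [18:20, 22:25] → after → no.
K [15:40, 18:40] → overlapped-by → counts.
N [07:10, 12:15] → before → no.
R [16:55, 17:45] → after → no.
U [18:40, 22:25] → after → no.
Total: 1.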